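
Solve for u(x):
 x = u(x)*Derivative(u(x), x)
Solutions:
 u(x) = -sqrt(C1 + x^2)
 u(x) = sqrt(C1 + x^2)


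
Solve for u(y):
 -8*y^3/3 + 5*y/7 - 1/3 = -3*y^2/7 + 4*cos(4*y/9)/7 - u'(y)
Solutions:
 u(y) = C1 + 2*y^4/3 - y^3/7 - 5*y^2/14 + y/3 + 9*sin(4*y/9)/7


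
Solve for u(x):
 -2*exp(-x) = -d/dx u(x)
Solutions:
 u(x) = C1 - 2*exp(-x)


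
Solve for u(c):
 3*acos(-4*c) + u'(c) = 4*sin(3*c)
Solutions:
 u(c) = C1 - 3*c*acos(-4*c) - 3*sqrt(1 - 16*c^2)/4 - 4*cos(3*c)/3


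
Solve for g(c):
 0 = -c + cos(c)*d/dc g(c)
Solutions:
 g(c) = C1 + Integral(c/cos(c), c)


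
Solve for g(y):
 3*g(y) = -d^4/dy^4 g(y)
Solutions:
 g(y) = (C1*sin(sqrt(2)*3^(1/4)*y/2) + C2*cos(sqrt(2)*3^(1/4)*y/2))*exp(-sqrt(2)*3^(1/4)*y/2) + (C3*sin(sqrt(2)*3^(1/4)*y/2) + C4*cos(sqrt(2)*3^(1/4)*y/2))*exp(sqrt(2)*3^(1/4)*y/2)


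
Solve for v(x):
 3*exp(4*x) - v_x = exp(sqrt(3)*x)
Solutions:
 v(x) = C1 + 3*exp(4*x)/4 - sqrt(3)*exp(sqrt(3)*x)/3


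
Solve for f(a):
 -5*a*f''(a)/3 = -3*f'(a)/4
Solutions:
 f(a) = C1 + C2*a^(29/20)


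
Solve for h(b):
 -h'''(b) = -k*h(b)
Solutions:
 h(b) = C1*exp(b*k^(1/3)) + C2*exp(b*k^(1/3)*(-1 + sqrt(3)*I)/2) + C3*exp(-b*k^(1/3)*(1 + sqrt(3)*I)/2)


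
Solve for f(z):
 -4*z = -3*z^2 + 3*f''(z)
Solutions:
 f(z) = C1 + C2*z + z^4/12 - 2*z^3/9


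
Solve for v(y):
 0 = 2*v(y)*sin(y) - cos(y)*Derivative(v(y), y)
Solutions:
 v(y) = C1/cos(y)^2


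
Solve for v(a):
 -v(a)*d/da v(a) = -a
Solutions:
 v(a) = -sqrt(C1 + a^2)
 v(a) = sqrt(C1 + a^2)


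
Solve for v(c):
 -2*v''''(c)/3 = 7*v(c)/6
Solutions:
 v(c) = (C1*sin(7^(1/4)*c/2) + C2*cos(7^(1/4)*c/2))*exp(-7^(1/4)*c/2) + (C3*sin(7^(1/4)*c/2) + C4*cos(7^(1/4)*c/2))*exp(7^(1/4)*c/2)


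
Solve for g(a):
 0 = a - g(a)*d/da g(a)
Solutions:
 g(a) = -sqrt(C1 + a^2)
 g(a) = sqrt(C1 + a^2)


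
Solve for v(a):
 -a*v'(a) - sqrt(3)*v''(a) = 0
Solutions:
 v(a) = C1 + C2*erf(sqrt(2)*3^(3/4)*a/6)


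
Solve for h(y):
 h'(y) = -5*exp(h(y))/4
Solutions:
 h(y) = log(1/(C1 + 5*y)) + 2*log(2)


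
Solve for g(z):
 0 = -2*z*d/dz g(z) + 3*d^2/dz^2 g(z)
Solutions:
 g(z) = C1 + C2*erfi(sqrt(3)*z/3)


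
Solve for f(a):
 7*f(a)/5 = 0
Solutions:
 f(a) = 0


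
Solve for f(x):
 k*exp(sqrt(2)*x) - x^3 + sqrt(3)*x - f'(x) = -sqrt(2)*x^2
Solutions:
 f(x) = C1 + sqrt(2)*k*exp(sqrt(2)*x)/2 - x^4/4 + sqrt(2)*x^3/3 + sqrt(3)*x^2/2


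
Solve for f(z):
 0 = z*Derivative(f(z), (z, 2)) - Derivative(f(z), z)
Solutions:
 f(z) = C1 + C2*z^2


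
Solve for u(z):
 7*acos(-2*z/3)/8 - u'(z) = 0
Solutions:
 u(z) = C1 + 7*z*acos(-2*z/3)/8 + 7*sqrt(9 - 4*z^2)/16


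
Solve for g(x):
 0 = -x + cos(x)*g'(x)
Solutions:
 g(x) = C1 + Integral(x/cos(x), x)


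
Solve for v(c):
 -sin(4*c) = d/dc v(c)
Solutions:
 v(c) = C1 + cos(4*c)/4


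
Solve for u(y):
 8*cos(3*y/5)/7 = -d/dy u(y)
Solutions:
 u(y) = C1 - 40*sin(3*y/5)/21


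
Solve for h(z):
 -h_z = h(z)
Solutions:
 h(z) = C1*exp(-z)


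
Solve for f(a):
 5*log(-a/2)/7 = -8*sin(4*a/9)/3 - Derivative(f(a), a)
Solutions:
 f(a) = C1 - 5*a*log(-a)/7 + 5*a*log(2)/7 + 5*a/7 + 6*cos(4*a/9)


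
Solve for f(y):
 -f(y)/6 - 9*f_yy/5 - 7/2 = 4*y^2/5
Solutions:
 f(y) = C1*sin(sqrt(30)*y/18) + C2*cos(sqrt(30)*y/18) - 24*y^2/5 + 2067/25


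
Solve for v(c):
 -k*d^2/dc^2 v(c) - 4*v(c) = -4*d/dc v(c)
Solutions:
 v(c) = C1*exp(2*c*(1 - sqrt(1 - k))/k) + C2*exp(2*c*(sqrt(1 - k) + 1)/k)


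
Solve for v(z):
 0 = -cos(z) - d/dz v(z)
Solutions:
 v(z) = C1 - sin(z)


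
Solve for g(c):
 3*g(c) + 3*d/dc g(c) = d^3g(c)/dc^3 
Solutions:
 g(c) = C1*exp(-2^(1/3)*c*(2/(sqrt(5) + 3)^(1/3) + 2^(1/3)*(sqrt(5) + 3)^(1/3))/4)*sin(2^(1/3)*sqrt(3)*c*(-2^(1/3)*(sqrt(5) + 3)^(1/3) + 2/(sqrt(5) + 3)^(1/3))/4) + C2*exp(-2^(1/3)*c*(2/(sqrt(5) + 3)^(1/3) + 2^(1/3)*(sqrt(5) + 3)^(1/3))/4)*cos(2^(1/3)*sqrt(3)*c*(-2^(1/3)*(sqrt(5) + 3)^(1/3) + 2/(sqrt(5) + 3)^(1/3))/4) + C3*exp(2^(1/3)*c*((sqrt(5) + 3)^(-1/3) + 2^(1/3)*(sqrt(5) + 3)^(1/3)/2))


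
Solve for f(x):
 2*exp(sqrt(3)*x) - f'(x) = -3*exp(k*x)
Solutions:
 f(x) = C1 + 2*sqrt(3)*exp(sqrt(3)*x)/3 + 3*exp(k*x)/k


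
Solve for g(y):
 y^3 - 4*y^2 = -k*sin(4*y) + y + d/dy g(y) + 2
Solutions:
 g(y) = C1 - k*cos(4*y)/4 + y^4/4 - 4*y^3/3 - y^2/2 - 2*y


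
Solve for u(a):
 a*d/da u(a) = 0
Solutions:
 u(a) = C1


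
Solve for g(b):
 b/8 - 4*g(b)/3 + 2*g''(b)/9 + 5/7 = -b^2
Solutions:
 g(b) = C1*exp(-sqrt(6)*b) + C2*exp(sqrt(6)*b) + 3*b^2/4 + 3*b/32 + 11/14


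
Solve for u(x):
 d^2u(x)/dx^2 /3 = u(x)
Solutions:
 u(x) = C1*exp(-sqrt(3)*x) + C2*exp(sqrt(3)*x)


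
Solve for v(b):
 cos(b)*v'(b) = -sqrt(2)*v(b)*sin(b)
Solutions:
 v(b) = C1*cos(b)^(sqrt(2))


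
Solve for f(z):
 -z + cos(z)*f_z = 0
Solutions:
 f(z) = C1 + Integral(z/cos(z), z)


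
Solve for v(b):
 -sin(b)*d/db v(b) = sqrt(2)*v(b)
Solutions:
 v(b) = C1*(cos(b) + 1)^(sqrt(2)/2)/(cos(b) - 1)^(sqrt(2)/2)


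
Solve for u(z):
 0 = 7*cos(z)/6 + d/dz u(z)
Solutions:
 u(z) = C1 - 7*sin(z)/6


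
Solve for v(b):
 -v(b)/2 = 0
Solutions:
 v(b) = 0


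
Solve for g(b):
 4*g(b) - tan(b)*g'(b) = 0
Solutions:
 g(b) = C1*sin(b)^4


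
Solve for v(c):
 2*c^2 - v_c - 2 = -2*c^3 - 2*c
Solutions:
 v(c) = C1 + c^4/2 + 2*c^3/3 + c^2 - 2*c


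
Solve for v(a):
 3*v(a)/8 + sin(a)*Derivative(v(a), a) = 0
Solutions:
 v(a) = C1*(cos(a) + 1)^(3/16)/(cos(a) - 1)^(3/16)


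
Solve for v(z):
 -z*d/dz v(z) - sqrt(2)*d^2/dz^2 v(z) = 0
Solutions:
 v(z) = C1 + C2*erf(2^(1/4)*z/2)


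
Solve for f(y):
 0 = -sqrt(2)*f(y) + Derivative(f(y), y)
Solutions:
 f(y) = C1*exp(sqrt(2)*y)


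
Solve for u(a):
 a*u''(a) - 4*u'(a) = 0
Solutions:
 u(a) = C1 + C2*a^5


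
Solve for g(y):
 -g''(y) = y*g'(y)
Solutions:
 g(y) = C1 + C2*erf(sqrt(2)*y/2)


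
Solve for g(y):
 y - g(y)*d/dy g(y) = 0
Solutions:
 g(y) = -sqrt(C1 + y^2)
 g(y) = sqrt(C1 + y^2)


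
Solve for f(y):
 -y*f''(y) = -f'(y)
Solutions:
 f(y) = C1 + C2*y^2


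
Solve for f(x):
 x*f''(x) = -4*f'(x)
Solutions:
 f(x) = C1 + C2/x^3


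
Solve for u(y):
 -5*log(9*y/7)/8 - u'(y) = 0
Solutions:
 u(y) = C1 - 5*y*log(y)/8 - 5*y*log(3)/4 + 5*y/8 + 5*y*log(7)/8


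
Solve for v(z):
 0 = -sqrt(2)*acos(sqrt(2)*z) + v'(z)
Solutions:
 v(z) = C1 + sqrt(2)*(z*acos(sqrt(2)*z) - sqrt(2)*sqrt(1 - 2*z^2)/2)


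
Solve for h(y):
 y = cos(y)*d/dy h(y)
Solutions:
 h(y) = C1 + Integral(y/cos(y), y)


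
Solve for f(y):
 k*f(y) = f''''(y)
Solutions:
 f(y) = C1*exp(-k^(1/4)*y) + C2*exp(k^(1/4)*y) + C3*exp(-I*k^(1/4)*y) + C4*exp(I*k^(1/4)*y)


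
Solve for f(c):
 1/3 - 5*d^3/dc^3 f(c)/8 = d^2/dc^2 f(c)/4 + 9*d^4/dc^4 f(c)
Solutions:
 f(c) = C1 + C2*c + 2*c^2/3 + (C3*sin(sqrt(551)*c/144) + C4*cos(sqrt(551)*c/144))*exp(-5*c/144)


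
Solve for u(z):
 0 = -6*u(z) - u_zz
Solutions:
 u(z) = C1*sin(sqrt(6)*z) + C2*cos(sqrt(6)*z)


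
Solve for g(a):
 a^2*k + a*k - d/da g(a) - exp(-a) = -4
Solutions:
 g(a) = C1 + a^3*k/3 + a^2*k/2 + 4*a + exp(-a)


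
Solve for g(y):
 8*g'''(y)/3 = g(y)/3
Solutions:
 g(y) = C3*exp(y/2) + (C1*sin(sqrt(3)*y/4) + C2*cos(sqrt(3)*y/4))*exp(-y/4)


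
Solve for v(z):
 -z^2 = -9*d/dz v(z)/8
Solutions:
 v(z) = C1 + 8*z^3/27


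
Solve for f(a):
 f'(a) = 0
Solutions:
 f(a) = C1


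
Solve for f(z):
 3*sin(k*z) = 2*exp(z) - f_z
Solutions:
 f(z) = C1 + 2*exp(z) + 3*cos(k*z)/k


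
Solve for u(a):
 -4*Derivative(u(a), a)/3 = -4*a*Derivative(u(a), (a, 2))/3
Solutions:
 u(a) = C1 + C2*a^2


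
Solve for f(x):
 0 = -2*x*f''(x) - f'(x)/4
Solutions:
 f(x) = C1 + C2*x^(7/8)


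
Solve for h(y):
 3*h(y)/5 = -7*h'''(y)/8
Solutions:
 h(y) = C3*exp(-2*3^(1/3)*35^(2/3)*y/35) + (C1*sin(3^(5/6)*35^(2/3)*y/35) + C2*cos(3^(5/6)*35^(2/3)*y/35))*exp(3^(1/3)*35^(2/3)*y/35)


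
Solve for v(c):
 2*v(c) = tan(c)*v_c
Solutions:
 v(c) = C1*sin(c)^2


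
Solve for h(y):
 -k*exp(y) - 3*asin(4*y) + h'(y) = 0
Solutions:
 h(y) = C1 + k*exp(y) + 3*y*asin(4*y) + 3*sqrt(1 - 16*y^2)/4


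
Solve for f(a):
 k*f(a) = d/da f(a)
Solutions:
 f(a) = C1*exp(a*k)


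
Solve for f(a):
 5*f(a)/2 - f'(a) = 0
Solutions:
 f(a) = C1*exp(5*a/2)


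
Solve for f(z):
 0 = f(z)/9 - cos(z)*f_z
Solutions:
 f(z) = C1*(sin(z) + 1)^(1/18)/(sin(z) - 1)^(1/18)


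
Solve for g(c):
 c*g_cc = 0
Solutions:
 g(c) = C1 + C2*c


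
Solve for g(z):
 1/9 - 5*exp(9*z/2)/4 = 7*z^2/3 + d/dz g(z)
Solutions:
 g(z) = C1 - 7*z^3/9 + z/9 - 5*exp(9*z/2)/18


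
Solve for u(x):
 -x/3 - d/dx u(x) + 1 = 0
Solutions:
 u(x) = C1 - x^2/6 + x


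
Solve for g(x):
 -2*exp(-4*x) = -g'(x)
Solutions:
 g(x) = C1 - exp(-4*x)/2


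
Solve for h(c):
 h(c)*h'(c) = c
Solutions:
 h(c) = -sqrt(C1 + c^2)
 h(c) = sqrt(C1 + c^2)


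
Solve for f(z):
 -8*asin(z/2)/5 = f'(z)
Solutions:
 f(z) = C1 - 8*z*asin(z/2)/5 - 8*sqrt(4 - z^2)/5


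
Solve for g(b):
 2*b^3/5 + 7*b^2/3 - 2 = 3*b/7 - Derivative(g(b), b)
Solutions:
 g(b) = C1 - b^4/10 - 7*b^3/9 + 3*b^2/14 + 2*b


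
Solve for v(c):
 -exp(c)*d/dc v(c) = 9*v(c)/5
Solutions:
 v(c) = C1*exp(9*exp(-c)/5)


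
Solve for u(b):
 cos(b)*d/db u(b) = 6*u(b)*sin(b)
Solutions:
 u(b) = C1/cos(b)^6


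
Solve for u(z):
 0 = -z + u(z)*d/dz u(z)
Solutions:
 u(z) = -sqrt(C1 + z^2)
 u(z) = sqrt(C1 + z^2)


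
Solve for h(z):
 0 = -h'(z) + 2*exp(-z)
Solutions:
 h(z) = C1 - 2*exp(-z)


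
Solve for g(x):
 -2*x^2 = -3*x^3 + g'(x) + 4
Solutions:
 g(x) = C1 + 3*x^4/4 - 2*x^3/3 - 4*x


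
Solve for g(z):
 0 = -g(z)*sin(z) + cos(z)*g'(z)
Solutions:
 g(z) = C1/cos(z)


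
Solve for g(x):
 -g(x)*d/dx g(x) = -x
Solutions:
 g(x) = -sqrt(C1 + x^2)
 g(x) = sqrt(C1 + x^2)


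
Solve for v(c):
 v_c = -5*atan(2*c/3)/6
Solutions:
 v(c) = C1 - 5*c*atan(2*c/3)/6 + 5*log(4*c^2 + 9)/8


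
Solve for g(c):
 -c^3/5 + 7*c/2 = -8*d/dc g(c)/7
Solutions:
 g(c) = C1 + 7*c^4/160 - 49*c^2/32


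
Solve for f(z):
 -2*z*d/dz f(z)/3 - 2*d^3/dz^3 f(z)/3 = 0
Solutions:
 f(z) = C1 + Integral(C2*airyai(-z) + C3*airybi(-z), z)


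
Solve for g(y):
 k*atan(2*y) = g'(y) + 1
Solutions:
 g(y) = C1 + k*(y*atan(2*y) - log(4*y^2 + 1)/4) - y


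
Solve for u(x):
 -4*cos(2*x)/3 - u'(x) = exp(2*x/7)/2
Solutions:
 u(x) = C1 - 7*exp(2*x/7)/4 - 2*sin(2*x)/3


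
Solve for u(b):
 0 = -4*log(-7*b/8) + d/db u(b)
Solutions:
 u(b) = C1 + 4*b*log(-b) + 4*b*(-3*log(2) - 1 + log(7))


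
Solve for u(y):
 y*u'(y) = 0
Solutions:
 u(y) = C1


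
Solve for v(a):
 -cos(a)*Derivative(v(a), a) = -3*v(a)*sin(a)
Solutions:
 v(a) = C1/cos(a)^3


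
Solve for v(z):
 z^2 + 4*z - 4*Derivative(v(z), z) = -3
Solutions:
 v(z) = C1 + z^3/12 + z^2/2 + 3*z/4


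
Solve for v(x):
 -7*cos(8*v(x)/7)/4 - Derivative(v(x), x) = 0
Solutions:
 7*x/4 - 7*log(sin(8*v(x)/7) - 1)/16 + 7*log(sin(8*v(x)/7) + 1)/16 = C1


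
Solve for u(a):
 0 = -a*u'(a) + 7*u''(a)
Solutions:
 u(a) = C1 + C2*erfi(sqrt(14)*a/14)


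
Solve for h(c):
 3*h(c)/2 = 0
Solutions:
 h(c) = 0


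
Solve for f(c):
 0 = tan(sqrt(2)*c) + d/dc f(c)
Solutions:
 f(c) = C1 + sqrt(2)*log(cos(sqrt(2)*c))/2


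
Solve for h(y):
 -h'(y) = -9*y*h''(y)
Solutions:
 h(y) = C1 + C2*y^(10/9)


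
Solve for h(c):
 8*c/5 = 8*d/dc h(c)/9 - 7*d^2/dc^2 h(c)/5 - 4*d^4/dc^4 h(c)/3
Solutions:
 h(c) = C1 + C2*exp(-c*(-21*75^(1/3)/(200 + sqrt(55435))^(1/3) + 45^(1/3)*(200 + sqrt(55435))^(1/3))/60)*sin(3^(1/6)*5^(1/3)*c*(7*3^(2/3)*5^(1/3)/(200 + sqrt(55435))^(1/3) + (200 + sqrt(55435))^(1/3))/20) + C3*exp(-c*(-21*75^(1/3)/(200 + sqrt(55435))^(1/3) + 45^(1/3)*(200 + sqrt(55435))^(1/3))/60)*cos(3^(1/6)*5^(1/3)*c*(7*3^(2/3)*5^(1/3)/(200 + sqrt(55435))^(1/3) + (200 + sqrt(55435))^(1/3))/20) + C4*exp(c*(-21*75^(1/3)/(200 + sqrt(55435))^(1/3) + 45^(1/3)*(200 + sqrt(55435))^(1/3))/30) + 9*c^2/10 + 567*c/200


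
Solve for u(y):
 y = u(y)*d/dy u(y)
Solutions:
 u(y) = -sqrt(C1 + y^2)
 u(y) = sqrt(C1 + y^2)


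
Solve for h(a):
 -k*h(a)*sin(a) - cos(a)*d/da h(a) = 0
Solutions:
 h(a) = C1*exp(k*log(cos(a)))


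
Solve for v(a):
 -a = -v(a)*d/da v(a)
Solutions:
 v(a) = -sqrt(C1 + a^2)
 v(a) = sqrt(C1 + a^2)


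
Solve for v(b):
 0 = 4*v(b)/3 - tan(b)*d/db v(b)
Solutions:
 v(b) = C1*sin(b)^(4/3)


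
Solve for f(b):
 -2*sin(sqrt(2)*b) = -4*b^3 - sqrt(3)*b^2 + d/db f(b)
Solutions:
 f(b) = C1 + b^4 + sqrt(3)*b^3/3 + sqrt(2)*cos(sqrt(2)*b)


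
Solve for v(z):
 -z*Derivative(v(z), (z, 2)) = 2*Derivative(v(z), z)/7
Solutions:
 v(z) = C1 + C2*z^(5/7)


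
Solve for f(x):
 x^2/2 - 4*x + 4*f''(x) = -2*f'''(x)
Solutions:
 f(x) = C1 + C2*x + C3*exp(-2*x) - x^4/96 + 3*x^3/16 - 9*x^2/32


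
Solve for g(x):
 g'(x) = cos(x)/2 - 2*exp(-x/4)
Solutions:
 g(x) = C1 + sin(x)/2 + 8*exp(-x/4)


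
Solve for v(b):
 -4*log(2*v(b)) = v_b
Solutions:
 Integral(1/(log(_y) + log(2)), (_y, v(b)))/4 = C1 - b


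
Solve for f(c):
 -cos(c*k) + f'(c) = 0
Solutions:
 f(c) = C1 + sin(c*k)/k


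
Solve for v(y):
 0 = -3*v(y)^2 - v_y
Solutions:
 v(y) = 1/(C1 + 3*y)


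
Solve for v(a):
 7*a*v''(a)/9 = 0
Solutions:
 v(a) = C1 + C2*a


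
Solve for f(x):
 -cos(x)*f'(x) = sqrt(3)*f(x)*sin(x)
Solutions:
 f(x) = C1*cos(x)^(sqrt(3))


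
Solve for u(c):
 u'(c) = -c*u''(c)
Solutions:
 u(c) = C1 + C2*log(c)


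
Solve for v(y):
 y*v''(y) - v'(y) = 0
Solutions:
 v(y) = C1 + C2*y^2


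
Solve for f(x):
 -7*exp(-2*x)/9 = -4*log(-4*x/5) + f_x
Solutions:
 f(x) = C1 + 4*x*log(-x) + 4*x*(-log(5) - 1 + 2*log(2)) + 7*exp(-2*x)/18


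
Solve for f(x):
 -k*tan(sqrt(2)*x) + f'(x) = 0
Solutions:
 f(x) = C1 - sqrt(2)*k*log(cos(sqrt(2)*x))/2


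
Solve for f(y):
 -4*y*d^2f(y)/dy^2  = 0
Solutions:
 f(y) = C1 + C2*y


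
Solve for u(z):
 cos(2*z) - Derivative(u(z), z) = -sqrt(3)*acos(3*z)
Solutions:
 u(z) = C1 + sqrt(3)*(z*acos(3*z) - sqrt(1 - 9*z^2)/3) + sin(2*z)/2


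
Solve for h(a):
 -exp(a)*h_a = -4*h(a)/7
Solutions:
 h(a) = C1*exp(-4*exp(-a)/7)


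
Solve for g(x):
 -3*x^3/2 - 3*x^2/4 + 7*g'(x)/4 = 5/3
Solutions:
 g(x) = C1 + 3*x^4/14 + x^3/7 + 20*x/21


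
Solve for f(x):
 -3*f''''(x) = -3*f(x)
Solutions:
 f(x) = C1*exp(-x) + C2*exp(x) + C3*sin(x) + C4*cos(x)


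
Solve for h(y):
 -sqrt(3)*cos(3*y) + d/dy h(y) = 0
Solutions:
 h(y) = C1 + sqrt(3)*sin(3*y)/3


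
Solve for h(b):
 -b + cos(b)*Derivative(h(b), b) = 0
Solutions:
 h(b) = C1 + Integral(b/cos(b), b)


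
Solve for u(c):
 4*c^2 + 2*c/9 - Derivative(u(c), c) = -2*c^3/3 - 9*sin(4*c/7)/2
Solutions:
 u(c) = C1 + c^4/6 + 4*c^3/3 + c^2/9 - 63*cos(4*c/7)/8


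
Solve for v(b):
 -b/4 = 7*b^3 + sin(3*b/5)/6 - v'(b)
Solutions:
 v(b) = C1 + 7*b^4/4 + b^2/8 - 5*cos(3*b/5)/18


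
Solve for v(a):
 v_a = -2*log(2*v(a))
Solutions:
 Integral(1/(log(_y) + log(2)), (_y, v(a)))/2 = C1 - a


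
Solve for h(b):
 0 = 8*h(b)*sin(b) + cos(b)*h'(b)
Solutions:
 h(b) = C1*cos(b)^8


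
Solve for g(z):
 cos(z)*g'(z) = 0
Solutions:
 g(z) = C1


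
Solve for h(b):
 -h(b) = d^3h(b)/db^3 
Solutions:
 h(b) = C3*exp(-b) + (C1*sin(sqrt(3)*b/2) + C2*cos(sqrt(3)*b/2))*exp(b/2)


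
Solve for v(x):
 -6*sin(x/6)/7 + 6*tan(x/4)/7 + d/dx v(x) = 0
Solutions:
 v(x) = C1 + 24*log(cos(x/4))/7 - 36*cos(x/6)/7


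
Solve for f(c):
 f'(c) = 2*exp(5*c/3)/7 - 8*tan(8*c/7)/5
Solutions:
 f(c) = C1 + 6*exp(5*c/3)/35 + 7*log(cos(8*c/7))/5


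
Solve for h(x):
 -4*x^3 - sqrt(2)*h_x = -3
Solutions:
 h(x) = C1 - sqrt(2)*x^4/2 + 3*sqrt(2)*x/2


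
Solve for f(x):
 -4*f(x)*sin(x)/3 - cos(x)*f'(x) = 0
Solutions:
 f(x) = C1*cos(x)^(4/3)


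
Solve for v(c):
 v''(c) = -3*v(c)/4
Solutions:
 v(c) = C1*sin(sqrt(3)*c/2) + C2*cos(sqrt(3)*c/2)


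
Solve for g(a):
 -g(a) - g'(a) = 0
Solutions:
 g(a) = C1*exp(-a)


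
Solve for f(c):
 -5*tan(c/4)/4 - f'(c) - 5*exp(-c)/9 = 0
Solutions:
 f(c) = C1 - 5*log(tan(c/4)^2 + 1)/2 + 5*exp(-c)/9


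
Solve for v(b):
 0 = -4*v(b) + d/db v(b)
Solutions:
 v(b) = C1*exp(4*b)


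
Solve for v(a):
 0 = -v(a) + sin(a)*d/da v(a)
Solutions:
 v(a) = C1*sqrt(cos(a) - 1)/sqrt(cos(a) + 1)


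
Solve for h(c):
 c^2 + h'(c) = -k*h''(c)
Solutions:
 h(c) = C1 + C2*exp(-c/k) - c^3/3 + c^2*k - 2*c*k^2


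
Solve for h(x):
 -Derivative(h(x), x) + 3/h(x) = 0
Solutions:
 h(x) = -sqrt(C1 + 6*x)
 h(x) = sqrt(C1 + 6*x)


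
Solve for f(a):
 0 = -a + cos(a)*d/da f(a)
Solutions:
 f(a) = C1 + Integral(a/cos(a), a)


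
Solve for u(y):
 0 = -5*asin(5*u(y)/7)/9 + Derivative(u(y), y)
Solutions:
 Integral(1/asin(5*_y/7), (_y, u(y))) = C1 + 5*y/9


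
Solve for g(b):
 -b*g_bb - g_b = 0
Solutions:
 g(b) = C1 + C2*log(b)


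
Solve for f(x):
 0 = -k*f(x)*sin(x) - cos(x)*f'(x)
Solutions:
 f(x) = C1*exp(k*log(cos(x)))


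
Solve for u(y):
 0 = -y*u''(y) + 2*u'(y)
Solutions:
 u(y) = C1 + C2*y^3


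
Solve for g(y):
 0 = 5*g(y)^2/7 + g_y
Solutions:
 g(y) = 7/(C1 + 5*y)


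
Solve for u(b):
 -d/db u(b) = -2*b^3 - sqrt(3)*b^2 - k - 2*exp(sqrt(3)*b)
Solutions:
 u(b) = C1 + b^4/2 + sqrt(3)*b^3/3 + b*k + 2*sqrt(3)*exp(sqrt(3)*b)/3


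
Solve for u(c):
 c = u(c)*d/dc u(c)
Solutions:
 u(c) = -sqrt(C1 + c^2)
 u(c) = sqrt(C1 + c^2)


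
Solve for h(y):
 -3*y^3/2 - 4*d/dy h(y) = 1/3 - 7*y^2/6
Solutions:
 h(y) = C1 - 3*y^4/32 + 7*y^3/72 - y/12


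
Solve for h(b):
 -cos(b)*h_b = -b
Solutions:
 h(b) = C1 + Integral(b/cos(b), b)


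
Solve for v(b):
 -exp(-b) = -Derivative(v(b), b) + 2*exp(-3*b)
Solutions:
 v(b) = C1 - exp(-b) - 2*exp(-3*b)/3


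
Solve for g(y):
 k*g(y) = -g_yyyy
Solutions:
 g(y) = C1*exp(-y*(-k)^(1/4)) + C2*exp(y*(-k)^(1/4)) + C3*exp(-I*y*(-k)^(1/4)) + C4*exp(I*y*(-k)^(1/4))


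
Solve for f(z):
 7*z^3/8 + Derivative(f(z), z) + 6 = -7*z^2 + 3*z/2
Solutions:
 f(z) = C1 - 7*z^4/32 - 7*z^3/3 + 3*z^2/4 - 6*z


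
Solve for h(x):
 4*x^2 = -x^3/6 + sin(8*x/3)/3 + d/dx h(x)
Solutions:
 h(x) = C1 + x^4/24 + 4*x^3/3 + cos(8*x/3)/8


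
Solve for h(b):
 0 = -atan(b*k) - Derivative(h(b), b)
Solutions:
 h(b) = C1 - Piecewise((b*atan(b*k) - log(b^2*k^2 + 1)/(2*k), Ne(k, 0)), (0, True))


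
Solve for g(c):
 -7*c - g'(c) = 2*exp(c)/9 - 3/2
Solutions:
 g(c) = C1 - 7*c^2/2 + 3*c/2 - 2*exp(c)/9


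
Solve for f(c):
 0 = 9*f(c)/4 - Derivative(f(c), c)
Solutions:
 f(c) = C1*exp(9*c/4)


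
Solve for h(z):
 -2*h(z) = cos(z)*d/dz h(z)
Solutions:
 h(z) = C1*(sin(z) - 1)/(sin(z) + 1)


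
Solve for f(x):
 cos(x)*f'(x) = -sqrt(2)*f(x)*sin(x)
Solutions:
 f(x) = C1*cos(x)^(sqrt(2))


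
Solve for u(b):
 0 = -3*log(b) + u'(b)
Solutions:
 u(b) = C1 + 3*b*log(b) - 3*b


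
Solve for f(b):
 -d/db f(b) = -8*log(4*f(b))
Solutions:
 -Integral(1/(log(_y) + 2*log(2)), (_y, f(b)))/8 = C1 - b


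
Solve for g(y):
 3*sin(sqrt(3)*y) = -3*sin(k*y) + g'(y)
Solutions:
 g(y) = C1 - sqrt(3)*cos(sqrt(3)*y) - 3*cos(k*y)/k


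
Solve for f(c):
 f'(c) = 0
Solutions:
 f(c) = C1


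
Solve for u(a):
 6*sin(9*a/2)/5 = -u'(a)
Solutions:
 u(a) = C1 + 4*cos(9*a/2)/15


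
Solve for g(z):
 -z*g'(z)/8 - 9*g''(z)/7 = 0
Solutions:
 g(z) = C1 + C2*erf(sqrt(7)*z/12)


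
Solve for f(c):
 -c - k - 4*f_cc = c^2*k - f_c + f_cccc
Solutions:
 f(c) = C1 + C2*exp(-c*(-8*18^(1/3)/(9 + sqrt(849))^(1/3) + 12^(1/3)*(9 + sqrt(849))^(1/3))/12)*sin(2^(1/3)*3^(1/6)*c*(2/(9 + sqrt(849))^(1/3) + 2^(1/3)*3^(2/3)*(9 + sqrt(849))^(1/3)/12)) + C3*exp(-c*(-8*18^(1/3)/(9 + sqrt(849))^(1/3) + 12^(1/3)*(9 + sqrt(849))^(1/3))/12)*cos(2^(1/3)*3^(1/6)*c*(2/(9 + sqrt(849))^(1/3) + 2^(1/3)*3^(2/3)*(9 + sqrt(849))^(1/3)/12)) + C4*exp(c*(-8*18^(1/3)/(9 + sqrt(849))^(1/3) + 12^(1/3)*(9 + sqrt(849))^(1/3))/6) + c^3*k/3 + 4*c^2*k + c^2/2 + 33*c*k + 4*c


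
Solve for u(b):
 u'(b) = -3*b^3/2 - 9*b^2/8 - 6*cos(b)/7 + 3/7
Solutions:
 u(b) = C1 - 3*b^4/8 - 3*b^3/8 + 3*b/7 - 6*sin(b)/7


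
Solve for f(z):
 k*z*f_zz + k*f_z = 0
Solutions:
 f(z) = C1 + C2*log(z)


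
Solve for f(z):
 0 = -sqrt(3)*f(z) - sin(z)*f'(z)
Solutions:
 f(z) = C1*(cos(z) + 1)^(sqrt(3)/2)/(cos(z) - 1)^(sqrt(3)/2)


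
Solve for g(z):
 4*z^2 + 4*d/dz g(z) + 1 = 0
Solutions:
 g(z) = C1 - z^3/3 - z/4


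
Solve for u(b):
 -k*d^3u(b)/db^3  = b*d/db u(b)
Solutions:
 u(b) = C1 + Integral(C2*airyai(b*(-1/k)^(1/3)) + C3*airybi(b*(-1/k)^(1/3)), b)


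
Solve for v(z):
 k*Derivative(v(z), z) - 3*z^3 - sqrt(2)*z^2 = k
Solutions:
 v(z) = C1 + z + 3*z^4/(4*k) + sqrt(2)*z^3/(3*k)


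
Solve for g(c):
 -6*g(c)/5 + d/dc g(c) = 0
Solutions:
 g(c) = C1*exp(6*c/5)


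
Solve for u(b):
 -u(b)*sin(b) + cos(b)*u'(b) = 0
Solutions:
 u(b) = C1/cos(b)


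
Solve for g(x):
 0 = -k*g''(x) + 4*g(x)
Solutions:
 g(x) = C1*exp(-2*x*sqrt(1/k)) + C2*exp(2*x*sqrt(1/k))


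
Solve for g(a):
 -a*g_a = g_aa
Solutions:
 g(a) = C1 + C2*erf(sqrt(2)*a/2)


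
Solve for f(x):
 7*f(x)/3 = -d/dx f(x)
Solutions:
 f(x) = C1*exp(-7*x/3)


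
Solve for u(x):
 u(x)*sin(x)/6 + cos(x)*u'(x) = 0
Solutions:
 u(x) = C1*cos(x)^(1/6)


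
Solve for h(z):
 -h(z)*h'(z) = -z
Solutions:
 h(z) = -sqrt(C1 + z^2)
 h(z) = sqrt(C1 + z^2)


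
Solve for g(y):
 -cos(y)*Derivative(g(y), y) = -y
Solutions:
 g(y) = C1 + Integral(y/cos(y), y)


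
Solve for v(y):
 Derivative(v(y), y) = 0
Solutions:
 v(y) = C1


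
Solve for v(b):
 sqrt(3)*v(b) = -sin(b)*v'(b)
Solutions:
 v(b) = C1*(cos(b) + 1)^(sqrt(3)/2)/(cos(b) - 1)^(sqrt(3)/2)


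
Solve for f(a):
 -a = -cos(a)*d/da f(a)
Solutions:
 f(a) = C1 + Integral(a/cos(a), a)


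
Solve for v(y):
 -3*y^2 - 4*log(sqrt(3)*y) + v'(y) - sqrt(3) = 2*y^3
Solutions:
 v(y) = C1 + y^4/2 + y^3 + 4*y*log(y) - 4*y + sqrt(3)*y + y*log(9)


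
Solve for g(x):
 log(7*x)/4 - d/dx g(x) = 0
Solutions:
 g(x) = C1 + x*log(x)/4 - x/4 + x*log(7)/4


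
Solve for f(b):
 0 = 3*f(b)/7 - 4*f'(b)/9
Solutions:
 f(b) = C1*exp(27*b/28)


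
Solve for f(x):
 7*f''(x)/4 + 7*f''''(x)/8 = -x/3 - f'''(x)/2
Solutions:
 f(x) = C1 + C2*x - 2*x^3/63 + 4*x^2/147 + (C3*sin(sqrt(94)*x/7) + C4*cos(sqrt(94)*x/7))*exp(-2*x/7)


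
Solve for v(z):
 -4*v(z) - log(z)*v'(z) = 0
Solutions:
 v(z) = C1*exp(-4*li(z))


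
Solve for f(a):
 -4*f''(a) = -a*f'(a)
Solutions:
 f(a) = C1 + C2*erfi(sqrt(2)*a/4)


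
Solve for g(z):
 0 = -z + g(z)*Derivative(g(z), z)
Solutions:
 g(z) = -sqrt(C1 + z^2)
 g(z) = sqrt(C1 + z^2)


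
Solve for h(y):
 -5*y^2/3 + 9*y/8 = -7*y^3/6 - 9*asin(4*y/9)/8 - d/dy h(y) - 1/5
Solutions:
 h(y) = C1 - 7*y^4/24 + 5*y^3/9 - 9*y^2/16 - 9*y*asin(4*y/9)/8 - y/5 - 9*sqrt(81 - 16*y^2)/32


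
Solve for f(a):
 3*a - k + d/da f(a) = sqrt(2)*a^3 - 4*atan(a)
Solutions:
 f(a) = C1 + sqrt(2)*a^4/4 - 3*a^2/2 + a*k - 4*a*atan(a) + 2*log(a^2 + 1)


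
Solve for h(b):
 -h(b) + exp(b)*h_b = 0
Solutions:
 h(b) = C1*exp(-exp(-b))


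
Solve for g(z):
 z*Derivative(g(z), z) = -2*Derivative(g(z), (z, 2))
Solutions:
 g(z) = C1 + C2*erf(z/2)


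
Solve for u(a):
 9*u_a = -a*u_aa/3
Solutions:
 u(a) = C1 + C2/a^26


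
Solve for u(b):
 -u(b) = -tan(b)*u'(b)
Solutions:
 u(b) = C1*sin(b)


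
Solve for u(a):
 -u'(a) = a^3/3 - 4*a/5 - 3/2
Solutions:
 u(a) = C1 - a^4/12 + 2*a^2/5 + 3*a/2


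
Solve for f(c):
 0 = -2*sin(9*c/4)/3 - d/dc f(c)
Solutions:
 f(c) = C1 + 8*cos(9*c/4)/27


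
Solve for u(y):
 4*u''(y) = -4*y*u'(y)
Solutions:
 u(y) = C1 + C2*erf(sqrt(2)*y/2)


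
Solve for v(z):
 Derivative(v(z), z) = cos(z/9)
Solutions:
 v(z) = C1 + 9*sin(z/9)


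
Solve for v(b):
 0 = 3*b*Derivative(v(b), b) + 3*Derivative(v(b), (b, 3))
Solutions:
 v(b) = C1 + Integral(C2*airyai(-b) + C3*airybi(-b), b)


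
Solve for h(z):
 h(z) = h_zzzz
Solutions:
 h(z) = C1*exp(-z) + C2*exp(z) + C3*sin(z) + C4*cos(z)


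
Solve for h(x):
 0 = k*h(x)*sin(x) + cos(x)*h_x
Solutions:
 h(x) = C1*exp(k*log(cos(x)))


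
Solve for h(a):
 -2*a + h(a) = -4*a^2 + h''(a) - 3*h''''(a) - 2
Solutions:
 h(a) = -4*a^2 + 2*a + (C1*sin(3^(3/4)*a*sin(atan(sqrt(11))/2)/3) + C2*cos(3^(3/4)*a*sin(atan(sqrt(11))/2)/3))*exp(-3^(3/4)*a*cos(atan(sqrt(11))/2)/3) + (C3*sin(3^(3/4)*a*sin(atan(sqrt(11))/2)/3) + C4*cos(3^(3/4)*a*sin(atan(sqrt(11))/2)/3))*exp(3^(3/4)*a*cos(atan(sqrt(11))/2)/3) - 10


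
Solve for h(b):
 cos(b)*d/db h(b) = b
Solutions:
 h(b) = C1 + Integral(b/cos(b), b)


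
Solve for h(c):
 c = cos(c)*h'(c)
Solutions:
 h(c) = C1 + Integral(c/cos(c), c)


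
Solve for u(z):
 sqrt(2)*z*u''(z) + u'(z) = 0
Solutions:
 u(z) = C1 + C2*z^(1 - sqrt(2)/2)


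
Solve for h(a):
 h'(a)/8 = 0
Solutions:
 h(a) = C1


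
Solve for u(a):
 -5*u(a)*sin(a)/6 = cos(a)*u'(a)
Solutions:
 u(a) = C1*cos(a)^(5/6)


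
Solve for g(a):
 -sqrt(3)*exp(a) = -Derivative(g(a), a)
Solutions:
 g(a) = C1 + sqrt(3)*exp(a)


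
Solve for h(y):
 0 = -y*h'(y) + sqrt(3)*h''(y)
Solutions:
 h(y) = C1 + C2*erfi(sqrt(2)*3^(3/4)*y/6)


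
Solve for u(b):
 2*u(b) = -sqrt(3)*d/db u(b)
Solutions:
 u(b) = C1*exp(-2*sqrt(3)*b/3)


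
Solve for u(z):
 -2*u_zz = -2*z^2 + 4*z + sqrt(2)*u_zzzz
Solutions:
 u(z) = C1 + C2*z + C3*sin(2^(1/4)*z) + C4*cos(2^(1/4)*z) + z^4/12 - z^3/3 - sqrt(2)*z^2/2


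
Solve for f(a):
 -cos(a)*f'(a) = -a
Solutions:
 f(a) = C1 + Integral(a/cos(a), a)


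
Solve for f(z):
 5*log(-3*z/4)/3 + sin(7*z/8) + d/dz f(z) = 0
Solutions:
 f(z) = C1 - 5*z*log(-z)/3 - 2*z*log(3) + z*log(6)/3 + 5*z/3 + 3*z*log(2) + 8*cos(7*z/8)/7


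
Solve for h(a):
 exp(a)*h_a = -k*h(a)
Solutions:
 h(a) = C1*exp(k*exp(-a))


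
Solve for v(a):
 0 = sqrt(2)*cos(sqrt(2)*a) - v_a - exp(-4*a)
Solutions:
 v(a) = C1 + sin(sqrt(2)*a) + exp(-4*a)/4


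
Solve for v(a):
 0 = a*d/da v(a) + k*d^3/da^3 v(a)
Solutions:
 v(a) = C1 + Integral(C2*airyai(a*(-1/k)^(1/3)) + C3*airybi(a*(-1/k)^(1/3)), a)


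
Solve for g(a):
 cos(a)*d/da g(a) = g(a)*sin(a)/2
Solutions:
 g(a) = C1/sqrt(cos(a))


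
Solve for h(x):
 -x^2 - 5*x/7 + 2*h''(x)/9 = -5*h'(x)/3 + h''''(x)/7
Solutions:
 h(x) = C1 + C2*exp(-x*(4*18^(1/3)*7^(2/3)/(sqrt(163353) + 405)^(1/3) + 84^(1/3)*(sqrt(163353) + 405)^(1/3))/36)*sin(3^(1/6)*x*(-28^(1/3)*3^(2/3)*(sqrt(163353) + 405)^(1/3) + 12*2^(1/3)*7^(2/3)/(sqrt(163353) + 405)^(1/3))/36) + C3*exp(-x*(4*18^(1/3)*7^(2/3)/(sqrt(163353) + 405)^(1/3) + 84^(1/3)*(sqrt(163353) + 405)^(1/3))/36)*cos(3^(1/6)*x*(-28^(1/3)*3^(2/3)*(sqrt(163353) + 405)^(1/3) + 12*2^(1/3)*7^(2/3)/(sqrt(163353) + 405)^(1/3))/36) + C4*exp(x*(4*18^(1/3)*7^(2/3)/(sqrt(163353) + 405)^(1/3) + 84^(1/3)*(sqrt(163353) + 405)^(1/3))/18) + x^3/5 + 47*x^2/350 - 94*x/2625


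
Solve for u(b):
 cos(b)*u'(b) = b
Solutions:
 u(b) = C1 + Integral(b/cos(b), b)


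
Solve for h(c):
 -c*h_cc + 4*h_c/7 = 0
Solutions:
 h(c) = C1 + C2*c^(11/7)


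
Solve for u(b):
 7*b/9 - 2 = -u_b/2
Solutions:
 u(b) = C1 - 7*b^2/9 + 4*b


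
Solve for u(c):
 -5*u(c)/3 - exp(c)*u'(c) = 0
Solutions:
 u(c) = C1*exp(5*exp(-c)/3)


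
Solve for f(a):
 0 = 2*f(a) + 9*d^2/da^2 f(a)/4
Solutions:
 f(a) = C1*sin(2*sqrt(2)*a/3) + C2*cos(2*sqrt(2)*a/3)


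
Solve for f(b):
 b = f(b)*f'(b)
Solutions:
 f(b) = -sqrt(C1 + b^2)
 f(b) = sqrt(C1 + b^2)


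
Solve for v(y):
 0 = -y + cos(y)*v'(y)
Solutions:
 v(y) = C1 + Integral(y/cos(y), y)


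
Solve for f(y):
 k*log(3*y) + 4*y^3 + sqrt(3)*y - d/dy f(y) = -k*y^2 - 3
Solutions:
 f(y) = C1 + k*y^3/3 + k*y*log(y) - k*y + k*y*log(3) + y^4 + sqrt(3)*y^2/2 + 3*y


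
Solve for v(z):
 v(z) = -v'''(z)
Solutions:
 v(z) = C3*exp(-z) + (C1*sin(sqrt(3)*z/2) + C2*cos(sqrt(3)*z/2))*exp(z/2)


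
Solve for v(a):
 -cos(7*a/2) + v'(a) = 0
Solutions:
 v(a) = C1 + 2*sin(7*a/2)/7


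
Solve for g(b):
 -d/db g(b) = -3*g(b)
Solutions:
 g(b) = C1*exp(3*b)


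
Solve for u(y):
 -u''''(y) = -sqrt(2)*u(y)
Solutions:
 u(y) = C1*exp(-2^(1/8)*y) + C2*exp(2^(1/8)*y) + C3*sin(2^(1/8)*y) + C4*cos(2^(1/8)*y)


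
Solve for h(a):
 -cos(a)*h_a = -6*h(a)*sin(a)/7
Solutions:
 h(a) = C1/cos(a)^(6/7)


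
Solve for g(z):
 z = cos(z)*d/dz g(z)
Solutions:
 g(z) = C1 + Integral(z/cos(z), z)


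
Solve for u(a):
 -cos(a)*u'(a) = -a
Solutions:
 u(a) = C1 + Integral(a/cos(a), a)


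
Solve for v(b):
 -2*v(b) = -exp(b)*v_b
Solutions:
 v(b) = C1*exp(-2*exp(-b))


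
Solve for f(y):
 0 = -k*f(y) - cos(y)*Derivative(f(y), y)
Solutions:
 f(y) = C1*exp(k*(log(sin(y) - 1) - log(sin(y) + 1))/2)


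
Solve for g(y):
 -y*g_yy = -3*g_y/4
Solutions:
 g(y) = C1 + C2*y^(7/4)


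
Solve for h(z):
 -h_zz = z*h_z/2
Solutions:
 h(z) = C1 + C2*erf(z/2)


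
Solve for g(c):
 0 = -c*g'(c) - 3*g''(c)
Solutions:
 g(c) = C1 + C2*erf(sqrt(6)*c/6)


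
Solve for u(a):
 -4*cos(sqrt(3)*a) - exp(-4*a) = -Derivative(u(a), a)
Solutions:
 u(a) = C1 + 4*sqrt(3)*sin(sqrt(3)*a)/3 - exp(-4*a)/4


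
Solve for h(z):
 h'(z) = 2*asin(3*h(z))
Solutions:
 Integral(1/asin(3*_y), (_y, h(z))) = C1 + 2*z


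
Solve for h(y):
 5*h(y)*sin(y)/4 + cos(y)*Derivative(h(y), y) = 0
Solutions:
 h(y) = C1*cos(y)^(5/4)


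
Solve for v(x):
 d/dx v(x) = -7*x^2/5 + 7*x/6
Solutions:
 v(x) = C1 - 7*x^3/15 + 7*x^2/12


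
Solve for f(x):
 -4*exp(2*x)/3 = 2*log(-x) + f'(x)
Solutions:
 f(x) = C1 - 2*x*log(-x) + 2*x - 2*exp(2*x)/3


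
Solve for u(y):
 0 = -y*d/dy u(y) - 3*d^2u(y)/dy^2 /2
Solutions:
 u(y) = C1 + C2*erf(sqrt(3)*y/3)


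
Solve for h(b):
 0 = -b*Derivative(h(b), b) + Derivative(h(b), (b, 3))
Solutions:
 h(b) = C1 + Integral(C2*airyai(b) + C3*airybi(b), b)


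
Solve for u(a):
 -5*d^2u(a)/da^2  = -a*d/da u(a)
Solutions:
 u(a) = C1 + C2*erfi(sqrt(10)*a/10)


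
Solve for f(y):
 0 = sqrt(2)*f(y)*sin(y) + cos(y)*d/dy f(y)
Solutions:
 f(y) = C1*cos(y)^(sqrt(2))


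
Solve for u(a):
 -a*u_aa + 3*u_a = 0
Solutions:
 u(a) = C1 + C2*a^4


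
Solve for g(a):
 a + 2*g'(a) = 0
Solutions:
 g(a) = C1 - a^2/4


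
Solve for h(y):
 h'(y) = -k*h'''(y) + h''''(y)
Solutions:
 h(y) = C1 + C2*exp(y*(-k^2/(-k^3 + sqrt(-4*k^6 + (2*k^3 + 27)^2)/2 - 27/2)^(1/3) + k - (-k^3 + sqrt(-4*k^6 + (2*k^3 + 27)^2)/2 - 27/2)^(1/3))/3) + C3*exp(y*(-4*k^2/((-1 + sqrt(3)*I)*(-k^3 + sqrt(-4*k^6 + (2*k^3 + 27)^2)/2 - 27/2)^(1/3)) + 2*k + (-k^3 + sqrt(-4*k^6 + (2*k^3 + 27)^2)/2 - 27/2)^(1/3) - sqrt(3)*I*(-k^3 + sqrt(-4*k^6 + (2*k^3 + 27)^2)/2 - 27/2)^(1/3))/6) + C4*exp(y*(4*k^2/((1 + sqrt(3)*I)*(-k^3 + sqrt(-4*k^6 + (2*k^3 + 27)^2)/2 - 27/2)^(1/3)) + 2*k + (-k^3 + sqrt(-4*k^6 + (2*k^3 + 27)^2)/2 - 27/2)^(1/3) + sqrt(3)*I*(-k^3 + sqrt(-4*k^6 + (2*k^3 + 27)^2)/2 - 27/2)^(1/3))/6)


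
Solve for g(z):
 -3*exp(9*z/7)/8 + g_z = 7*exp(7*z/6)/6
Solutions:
 g(z) = C1 + 7*exp(9*z/7)/24 + exp(7*z/6)


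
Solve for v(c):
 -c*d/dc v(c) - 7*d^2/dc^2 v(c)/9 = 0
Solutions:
 v(c) = C1 + C2*erf(3*sqrt(14)*c/14)


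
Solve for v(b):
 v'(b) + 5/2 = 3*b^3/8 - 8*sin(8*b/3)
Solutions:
 v(b) = C1 + 3*b^4/32 - 5*b/2 + 3*cos(8*b/3)


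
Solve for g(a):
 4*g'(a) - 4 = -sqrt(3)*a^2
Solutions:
 g(a) = C1 - sqrt(3)*a^3/12 + a


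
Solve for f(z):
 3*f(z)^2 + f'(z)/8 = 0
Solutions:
 f(z) = 1/(C1 + 24*z)


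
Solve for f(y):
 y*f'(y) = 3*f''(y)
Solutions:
 f(y) = C1 + C2*erfi(sqrt(6)*y/6)


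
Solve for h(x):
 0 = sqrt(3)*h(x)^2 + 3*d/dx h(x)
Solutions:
 h(x) = 3/(C1 + sqrt(3)*x)


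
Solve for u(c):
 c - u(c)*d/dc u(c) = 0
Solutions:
 u(c) = -sqrt(C1 + c^2)
 u(c) = sqrt(C1 + c^2)


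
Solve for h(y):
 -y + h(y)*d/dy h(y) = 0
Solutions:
 h(y) = -sqrt(C1 + y^2)
 h(y) = sqrt(C1 + y^2)


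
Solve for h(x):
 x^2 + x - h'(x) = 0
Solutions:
 h(x) = C1 + x^3/3 + x^2/2


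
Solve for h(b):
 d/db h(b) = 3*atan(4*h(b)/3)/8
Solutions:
 Integral(1/atan(4*_y/3), (_y, h(b))) = C1 + 3*b/8


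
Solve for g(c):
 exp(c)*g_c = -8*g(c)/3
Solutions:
 g(c) = C1*exp(8*exp(-c)/3)


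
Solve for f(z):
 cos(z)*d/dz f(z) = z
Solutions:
 f(z) = C1 + Integral(z/cos(z), z)


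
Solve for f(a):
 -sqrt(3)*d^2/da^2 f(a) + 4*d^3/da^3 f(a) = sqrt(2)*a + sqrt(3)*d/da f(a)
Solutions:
 f(a) = C1 + C2*exp(a*(sqrt(3) + sqrt(3 + 16*sqrt(3)))/8) + C3*exp(a*(-sqrt(3 + 16*sqrt(3)) + sqrt(3))/8) - sqrt(6)*a^2/6 + sqrt(6)*a/3


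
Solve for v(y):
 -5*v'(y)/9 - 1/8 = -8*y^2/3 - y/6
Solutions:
 v(y) = C1 + 8*y^3/5 + 3*y^2/20 - 9*y/40


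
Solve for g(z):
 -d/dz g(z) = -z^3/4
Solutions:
 g(z) = C1 + z^4/16


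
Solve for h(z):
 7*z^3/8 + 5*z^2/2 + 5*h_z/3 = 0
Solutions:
 h(z) = C1 - 21*z^4/160 - z^3/2


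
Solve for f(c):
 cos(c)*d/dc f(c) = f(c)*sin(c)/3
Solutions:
 f(c) = C1/cos(c)^(1/3)


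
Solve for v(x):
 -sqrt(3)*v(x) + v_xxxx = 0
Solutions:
 v(x) = C1*exp(-3^(1/8)*x) + C2*exp(3^(1/8)*x) + C3*sin(3^(1/8)*x) + C4*cos(3^(1/8)*x)


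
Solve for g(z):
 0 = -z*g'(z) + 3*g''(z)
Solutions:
 g(z) = C1 + C2*erfi(sqrt(6)*z/6)


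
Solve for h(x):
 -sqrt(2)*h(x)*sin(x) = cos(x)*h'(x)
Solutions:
 h(x) = C1*cos(x)^(sqrt(2))


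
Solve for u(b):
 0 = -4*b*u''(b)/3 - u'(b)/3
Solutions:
 u(b) = C1 + C2*b^(3/4)


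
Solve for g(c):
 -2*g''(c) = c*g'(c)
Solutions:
 g(c) = C1 + C2*erf(c/2)


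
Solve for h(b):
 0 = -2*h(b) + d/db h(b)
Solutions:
 h(b) = C1*exp(2*b)


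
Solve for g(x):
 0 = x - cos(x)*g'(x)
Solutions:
 g(x) = C1 + Integral(x/cos(x), x)


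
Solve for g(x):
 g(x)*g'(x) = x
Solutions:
 g(x) = -sqrt(C1 + x^2)
 g(x) = sqrt(C1 + x^2)


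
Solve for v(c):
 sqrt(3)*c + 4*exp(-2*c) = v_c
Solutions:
 v(c) = C1 + sqrt(3)*c^2/2 - 2*exp(-2*c)


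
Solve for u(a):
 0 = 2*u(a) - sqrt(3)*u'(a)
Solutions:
 u(a) = C1*exp(2*sqrt(3)*a/3)


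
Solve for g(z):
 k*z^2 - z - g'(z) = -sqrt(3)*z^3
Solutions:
 g(z) = C1 + k*z^3/3 + sqrt(3)*z^4/4 - z^2/2


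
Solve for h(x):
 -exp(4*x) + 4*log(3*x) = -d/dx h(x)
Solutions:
 h(x) = C1 - 4*x*log(x) + 4*x*(1 - log(3)) + exp(4*x)/4


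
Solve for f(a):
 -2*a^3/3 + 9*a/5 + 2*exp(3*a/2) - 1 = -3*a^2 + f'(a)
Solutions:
 f(a) = C1 - a^4/6 + a^3 + 9*a^2/10 - a + 4*exp(3*a/2)/3


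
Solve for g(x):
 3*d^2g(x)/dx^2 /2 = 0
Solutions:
 g(x) = C1 + C2*x


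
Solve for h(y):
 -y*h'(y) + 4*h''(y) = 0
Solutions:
 h(y) = C1 + C2*erfi(sqrt(2)*y/4)


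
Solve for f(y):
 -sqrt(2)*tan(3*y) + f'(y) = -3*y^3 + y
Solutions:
 f(y) = C1 - 3*y^4/4 + y^2/2 - sqrt(2)*log(cos(3*y))/3


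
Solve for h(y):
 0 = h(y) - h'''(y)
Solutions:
 h(y) = C3*exp(y) + (C1*sin(sqrt(3)*y/2) + C2*cos(sqrt(3)*y/2))*exp(-y/2)


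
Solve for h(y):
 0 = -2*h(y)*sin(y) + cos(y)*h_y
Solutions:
 h(y) = C1/cos(y)^2


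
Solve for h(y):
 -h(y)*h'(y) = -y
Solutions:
 h(y) = -sqrt(C1 + y^2)
 h(y) = sqrt(C1 + y^2)


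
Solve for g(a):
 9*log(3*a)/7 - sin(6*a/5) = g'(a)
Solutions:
 g(a) = C1 + 9*a*log(a)/7 - 9*a/7 + 9*a*log(3)/7 + 5*cos(6*a/5)/6


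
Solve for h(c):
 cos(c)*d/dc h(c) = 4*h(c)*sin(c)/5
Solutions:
 h(c) = C1/cos(c)^(4/5)


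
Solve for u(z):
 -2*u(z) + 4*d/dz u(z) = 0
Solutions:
 u(z) = C1*exp(z/2)


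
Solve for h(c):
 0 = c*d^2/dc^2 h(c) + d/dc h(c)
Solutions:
 h(c) = C1 + C2*log(c)


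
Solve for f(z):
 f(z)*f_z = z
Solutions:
 f(z) = -sqrt(C1 + z^2)
 f(z) = sqrt(C1 + z^2)


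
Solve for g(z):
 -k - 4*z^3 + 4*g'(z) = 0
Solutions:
 g(z) = C1 + k*z/4 + z^4/4


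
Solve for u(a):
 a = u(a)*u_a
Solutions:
 u(a) = -sqrt(C1 + a^2)
 u(a) = sqrt(C1 + a^2)


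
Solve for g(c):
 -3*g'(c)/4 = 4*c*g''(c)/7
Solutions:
 g(c) = C1 + C2/c^(5/16)


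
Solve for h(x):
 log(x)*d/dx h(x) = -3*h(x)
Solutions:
 h(x) = C1*exp(-3*li(x))


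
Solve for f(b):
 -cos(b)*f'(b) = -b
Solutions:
 f(b) = C1 + Integral(b/cos(b), b)


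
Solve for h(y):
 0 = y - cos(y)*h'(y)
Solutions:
 h(y) = C1 + Integral(y/cos(y), y)


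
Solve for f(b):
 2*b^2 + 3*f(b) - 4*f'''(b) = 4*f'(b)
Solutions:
 f(b) = C1*exp(3^(1/3)*b*(-(27 + sqrt(921))^(1/3) + 4*3^(1/3)/(27 + sqrt(921))^(1/3))/12)*sin(3^(1/6)*b*((27 + sqrt(921))^(-1/3) + 3^(2/3)*(27 + sqrt(921))^(1/3)/12)) + C2*exp(3^(1/3)*b*(-(27 + sqrt(921))^(1/3) + 4*3^(1/3)/(27 + sqrt(921))^(1/3))/12)*cos(3^(1/6)*b*((27 + sqrt(921))^(-1/3) + 3^(2/3)*(27 + sqrt(921))^(1/3)/12)) + C3*exp(-3^(1/3)*b*(-(27 + sqrt(921))^(1/3) + 4*3^(1/3)/(27 + sqrt(921))^(1/3))/6) - 2*b^2/3 - 16*b/9 - 64/27


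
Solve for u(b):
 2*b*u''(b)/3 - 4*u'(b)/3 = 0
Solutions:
 u(b) = C1 + C2*b^3


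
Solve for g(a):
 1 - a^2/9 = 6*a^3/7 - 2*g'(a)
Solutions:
 g(a) = C1 + 3*a^4/28 + a^3/54 - a/2


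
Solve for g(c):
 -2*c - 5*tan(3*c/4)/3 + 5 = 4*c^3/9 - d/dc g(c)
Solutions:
 g(c) = C1 + c^4/9 + c^2 - 5*c - 20*log(cos(3*c/4))/9


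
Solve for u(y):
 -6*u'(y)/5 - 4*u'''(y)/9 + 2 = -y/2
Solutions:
 u(y) = C1 + C2*sin(3*sqrt(30)*y/10) + C3*cos(3*sqrt(30)*y/10) + 5*y^2/24 + 5*y/3


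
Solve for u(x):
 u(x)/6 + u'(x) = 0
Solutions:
 u(x) = C1*exp(-x/6)


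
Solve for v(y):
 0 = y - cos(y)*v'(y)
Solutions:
 v(y) = C1 + Integral(y/cos(y), y)


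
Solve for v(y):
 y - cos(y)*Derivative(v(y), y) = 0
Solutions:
 v(y) = C1 + Integral(y/cos(y), y)


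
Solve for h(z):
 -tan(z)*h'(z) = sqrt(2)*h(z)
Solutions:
 h(z) = C1/sin(z)^(sqrt(2))


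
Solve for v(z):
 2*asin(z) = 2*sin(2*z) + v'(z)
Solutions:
 v(z) = C1 + 2*z*asin(z) + 2*sqrt(1 - z^2) + cos(2*z)


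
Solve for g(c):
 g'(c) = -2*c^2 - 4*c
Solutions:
 g(c) = C1 - 2*c^3/3 - 2*c^2


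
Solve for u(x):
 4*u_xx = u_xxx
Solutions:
 u(x) = C1 + C2*x + C3*exp(4*x)


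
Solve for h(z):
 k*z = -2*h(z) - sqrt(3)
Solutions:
 h(z) = -k*z/2 - sqrt(3)/2


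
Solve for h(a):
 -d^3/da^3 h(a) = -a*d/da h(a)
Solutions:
 h(a) = C1 + Integral(C2*airyai(a) + C3*airybi(a), a)


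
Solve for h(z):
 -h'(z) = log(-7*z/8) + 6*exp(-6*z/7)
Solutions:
 h(z) = C1 - z*log(-z) + z*(-log(7) + 1 + 3*log(2)) + 7*exp(-6*z/7)


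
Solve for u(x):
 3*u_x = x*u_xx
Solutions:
 u(x) = C1 + C2*x^4


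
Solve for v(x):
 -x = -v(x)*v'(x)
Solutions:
 v(x) = -sqrt(C1 + x^2)
 v(x) = sqrt(C1 + x^2)


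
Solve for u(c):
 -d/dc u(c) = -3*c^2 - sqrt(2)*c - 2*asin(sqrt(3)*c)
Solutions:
 u(c) = C1 + c^3 + sqrt(2)*c^2/2 + 2*c*asin(sqrt(3)*c) + 2*sqrt(3)*sqrt(1 - 3*c^2)/3


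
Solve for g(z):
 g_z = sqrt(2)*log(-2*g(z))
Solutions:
 -sqrt(2)*Integral(1/(log(-_y) + log(2)), (_y, g(z)))/2 = C1 - z


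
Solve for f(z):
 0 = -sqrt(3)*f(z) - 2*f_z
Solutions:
 f(z) = C1*exp(-sqrt(3)*z/2)


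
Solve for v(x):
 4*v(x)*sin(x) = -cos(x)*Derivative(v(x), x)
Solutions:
 v(x) = C1*cos(x)^4


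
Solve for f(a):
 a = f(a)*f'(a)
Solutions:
 f(a) = -sqrt(C1 + a^2)
 f(a) = sqrt(C1 + a^2)


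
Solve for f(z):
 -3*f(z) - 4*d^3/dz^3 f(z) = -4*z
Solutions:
 f(z) = C3*exp(-6^(1/3)*z/2) + 4*z/3 + (C1*sin(2^(1/3)*3^(5/6)*z/4) + C2*cos(2^(1/3)*3^(5/6)*z/4))*exp(6^(1/3)*z/4)


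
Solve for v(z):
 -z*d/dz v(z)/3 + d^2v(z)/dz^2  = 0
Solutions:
 v(z) = C1 + C2*erfi(sqrt(6)*z/6)


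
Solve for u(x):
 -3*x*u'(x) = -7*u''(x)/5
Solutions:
 u(x) = C1 + C2*erfi(sqrt(210)*x/14)
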